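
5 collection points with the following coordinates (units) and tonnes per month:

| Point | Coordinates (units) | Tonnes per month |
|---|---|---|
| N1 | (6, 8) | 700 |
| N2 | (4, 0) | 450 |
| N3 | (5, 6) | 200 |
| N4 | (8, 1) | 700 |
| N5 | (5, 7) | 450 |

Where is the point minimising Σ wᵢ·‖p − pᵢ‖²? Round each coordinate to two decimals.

(5.94, 4.26)

The minimiser of Σwᵢ‖p−pᵢ‖² is the weighted centroid p* = (Σwᵢpᵢ)/(Σwᵢ).
Σwᵢ = 2500.
Σwᵢxᵢ = 700·6 + 450·4 + 200·5 + 700·8 + 450·5 = 14850.
Σwᵢyᵢ = 700·8 + 450·0 + 200·6 + 700·1 + 450·7 = 10650.
x* = 14850/2500 = 5.94, y* = 10650/2500 = 4.26.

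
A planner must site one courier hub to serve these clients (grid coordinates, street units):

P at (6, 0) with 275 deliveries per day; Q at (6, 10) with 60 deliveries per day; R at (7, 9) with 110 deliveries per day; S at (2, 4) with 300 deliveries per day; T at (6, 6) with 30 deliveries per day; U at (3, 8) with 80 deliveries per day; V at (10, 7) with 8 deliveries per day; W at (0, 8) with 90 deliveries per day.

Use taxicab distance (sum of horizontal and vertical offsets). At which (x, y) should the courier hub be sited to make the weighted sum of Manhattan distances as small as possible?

(6, 4)

Manhattan distance separates: Σwᵢ(|x−xᵢ|+|y−yᵢ|) = Σwᵢ|x−xᵢ| + Σwᵢ|y−yᵢ|, so x and y are optimised independently as 1-D weighted medians.
Total weight W = 953; half = 476.5.
x-coordinate, sorted with cumulative weight:
  x=0 (W, w=90) cum 90
  x=2 (S, w=300) cum 390
  x=3 (U, w=80) cum 470
  x=6 (P, w=275) cum 745  ← median
  x=6 (Q, w=60) cum 805
  x=6 (T, w=30) cum 835
  x=7 (R, w=110) cum 945
  x=10 (V, w=8) cum 953
⇒ x* = 6
y-coordinate, sorted with cumulative weight:
  y=0 (P, w=275) cum 275
  y=4 (S, w=300) cum 575  ← median
  y=6 (T, w=30) cum 605
  y=7 (V, w=8) cum 613
  y=8 (U, w=80) cum 693
  y=8 (W, w=90) cum 783
  y=9 (R, w=110) cum 893
  y=10 (Q, w=60) cum 953
⇒ y* = 4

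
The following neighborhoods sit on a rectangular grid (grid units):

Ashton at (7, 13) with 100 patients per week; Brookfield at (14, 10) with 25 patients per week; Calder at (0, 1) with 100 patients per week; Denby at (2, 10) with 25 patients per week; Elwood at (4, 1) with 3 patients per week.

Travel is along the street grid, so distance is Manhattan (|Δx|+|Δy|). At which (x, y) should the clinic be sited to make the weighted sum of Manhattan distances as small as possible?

Manhattan distance separates: Σwᵢ(|x−xᵢ|+|y−yᵢ|) = Σwᵢ|x−xᵢ| + Σwᵢ|y−yᵢ|, so x and y are optimised independently as 1-D weighted medians.
Total weight W = 253; half = 126.5.
x-coordinate, sorted with cumulative weight:
  x=0 (Calder, w=100) cum 100
  x=2 (Denby, w=25) cum 125
  x=4 (Elwood, w=3) cum 128  ← median
  x=7 (Ashton, w=100) cum 228
  x=14 (Brookfield, w=25) cum 253
⇒ x* = 4
y-coordinate, sorted with cumulative weight:
  y=1 (Calder, w=100) cum 100
  y=1 (Elwood, w=3) cum 103
  y=10 (Brookfield, w=25) cum 128  ← median
  y=10 (Denby, w=25) cum 153
  y=13 (Ashton, w=100) cum 253
⇒ y* = 10

(4, 10)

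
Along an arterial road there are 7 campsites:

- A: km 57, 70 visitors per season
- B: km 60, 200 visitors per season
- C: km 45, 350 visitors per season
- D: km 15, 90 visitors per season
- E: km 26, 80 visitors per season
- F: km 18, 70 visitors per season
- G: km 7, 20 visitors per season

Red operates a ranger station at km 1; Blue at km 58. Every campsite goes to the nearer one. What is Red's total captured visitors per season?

The indifferent point is the midpoint (1+58)/2 = 29.5; campsites left of it (closer to Red at 1) go to Red, those right go to Blue.
  G at 7 (w=20) → Red
  D at 15 (w=90) → Red
  F at 18 (w=70) → Red
  E at 26 (w=80) → Red
  C at 45 (w=350) → Blue
  A at 57 (w=70) → Blue
  B at 60 (w=200) → Blue
Red captures 260; Blue captures 620.

260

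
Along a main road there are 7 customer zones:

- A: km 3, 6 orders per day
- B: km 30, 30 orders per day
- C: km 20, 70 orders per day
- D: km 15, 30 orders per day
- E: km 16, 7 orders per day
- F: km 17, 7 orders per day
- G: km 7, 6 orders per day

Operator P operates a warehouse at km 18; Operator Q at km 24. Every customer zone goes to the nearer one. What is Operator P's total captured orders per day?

126

The indifferent point is the midpoint (18+24)/2 = 21; customer zones left of it (closer to Operator P at 18) go to Operator P, those right go to Operator Q.
  A at 3 (w=6) → Operator P
  G at 7 (w=6) → Operator P
  D at 15 (w=30) → Operator P
  E at 16 (w=7) → Operator P
  F at 17 (w=7) → Operator P
  C at 20 (w=70) → Operator P
  B at 30 (w=30) → Operator Q
Operator P captures 126; Operator Q captures 30.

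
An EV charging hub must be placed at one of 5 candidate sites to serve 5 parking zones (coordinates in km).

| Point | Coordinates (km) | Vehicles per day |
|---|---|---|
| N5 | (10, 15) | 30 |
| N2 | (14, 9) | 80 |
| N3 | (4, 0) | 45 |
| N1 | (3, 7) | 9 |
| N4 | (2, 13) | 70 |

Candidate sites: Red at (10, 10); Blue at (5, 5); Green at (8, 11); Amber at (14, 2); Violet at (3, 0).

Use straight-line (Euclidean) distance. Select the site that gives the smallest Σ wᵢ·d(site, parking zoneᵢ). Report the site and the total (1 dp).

Total weighted distance at each candidate:
  Red (10, 10): total = 1671.3
  Blue (5, 5): total = 1976.3
  Green (8, 11): total = 1667.2
  Amber (14, 2): total = 2675.2
  Violet (3, 0): total = 2654.3
Minimum is at Green with total 1667.2 km.

Green, total 1667.2 km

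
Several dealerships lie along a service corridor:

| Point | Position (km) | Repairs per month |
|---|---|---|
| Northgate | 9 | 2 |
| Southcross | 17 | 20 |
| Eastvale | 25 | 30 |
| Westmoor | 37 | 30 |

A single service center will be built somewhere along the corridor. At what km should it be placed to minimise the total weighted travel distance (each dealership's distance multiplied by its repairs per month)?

x = 25

For a sum of weighted absolute distances on a line, the optimum is the weighted median (not the mean). Total weight W = 82; half-weight = 41.
Sort by position and accumulate weight:
  km 9 (Northgate, w=2) → cum 2
  km 17 (Southcross, w=20) → cum 22
  km 25 (Eastvale, w=30) → cum 52  ≥ 41 → median here
  km 37 (Westmoor, w=30) → cum 82
Optimal location: km 25.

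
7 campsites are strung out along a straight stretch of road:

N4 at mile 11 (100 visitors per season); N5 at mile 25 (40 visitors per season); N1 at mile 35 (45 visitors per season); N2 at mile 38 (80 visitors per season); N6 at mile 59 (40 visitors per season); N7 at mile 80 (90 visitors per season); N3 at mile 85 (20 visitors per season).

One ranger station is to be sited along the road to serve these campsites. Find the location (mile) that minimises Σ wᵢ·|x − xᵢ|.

For a sum of weighted absolute distances on a line, the optimum is the weighted median (not the mean). Total weight W = 415; half-weight = 207.5.
Sort by position and accumulate weight:
  mile 11 (N4, w=100) → cum 100
  mile 25 (N5, w=40) → cum 140
  mile 35 (N1, w=45) → cum 185
  mile 38 (N2, w=80) → cum 265  ≥ 207.5 → median here
  mile 59 (N6, w=40) → cum 305
  mile 80 (N7, w=90) → cum 395
  mile 85 (N3, w=20) → cum 415
Optimal location: mile 38.

x = 38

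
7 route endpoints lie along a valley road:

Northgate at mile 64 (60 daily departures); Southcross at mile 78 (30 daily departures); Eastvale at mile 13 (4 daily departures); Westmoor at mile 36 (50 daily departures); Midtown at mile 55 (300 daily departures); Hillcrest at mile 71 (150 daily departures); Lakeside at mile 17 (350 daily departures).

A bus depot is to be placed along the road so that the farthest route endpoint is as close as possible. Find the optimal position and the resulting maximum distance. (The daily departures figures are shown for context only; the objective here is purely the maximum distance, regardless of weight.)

The 1-center on a line is the midpoint of the two extreme points: leftmost at 13, rightmost at 78.
Optimal location = (13 + 78)/2 = 45.5; maximum distance = (78 − 13)/2 = 32.5.

location 45.5, max distance 32.5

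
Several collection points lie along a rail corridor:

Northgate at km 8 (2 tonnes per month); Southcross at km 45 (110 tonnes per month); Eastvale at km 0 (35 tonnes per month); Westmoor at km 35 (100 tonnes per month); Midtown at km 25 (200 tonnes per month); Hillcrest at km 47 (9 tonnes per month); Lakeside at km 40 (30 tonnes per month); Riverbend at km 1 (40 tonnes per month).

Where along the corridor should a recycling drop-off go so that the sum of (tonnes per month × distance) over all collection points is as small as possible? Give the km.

For a sum of weighted absolute distances on a line, the optimum is the weighted median (not the mean). Total weight W = 526; half-weight = 263.
Sort by position and accumulate weight:
  km 0 (Eastvale, w=35) → cum 35
  km 1 (Riverbend, w=40) → cum 75
  km 8 (Northgate, w=2) → cum 77
  km 25 (Midtown, w=200) → cum 277  ≥ 263 → median here
  km 35 (Westmoor, w=100) → cum 377
  km 40 (Lakeside, w=30) → cum 407
  km 45 (Southcross, w=110) → cum 517
  km 47 (Hillcrest, w=9) → cum 526
Optimal location: km 25.

x = 25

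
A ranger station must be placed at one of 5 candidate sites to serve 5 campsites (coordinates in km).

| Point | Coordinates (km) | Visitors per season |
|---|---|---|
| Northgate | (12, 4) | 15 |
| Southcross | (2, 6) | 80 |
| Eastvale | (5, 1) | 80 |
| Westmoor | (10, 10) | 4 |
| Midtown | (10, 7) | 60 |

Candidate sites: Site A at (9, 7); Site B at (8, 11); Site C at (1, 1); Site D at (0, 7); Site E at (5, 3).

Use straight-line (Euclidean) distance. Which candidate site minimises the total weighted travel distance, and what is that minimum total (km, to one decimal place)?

Total weighted distance at each candidate:
  Site A (9, 7): total = 1278.9
  Site B (8, 11): total = 1858.3
  Site C (1, 1): total = 1598.9
  Site D (0, 7): total = 1631.0
  Site E (5, 3): total = 1024.1
Minimum is at Site E with total 1024.1 km.

Site E, total 1024.1 km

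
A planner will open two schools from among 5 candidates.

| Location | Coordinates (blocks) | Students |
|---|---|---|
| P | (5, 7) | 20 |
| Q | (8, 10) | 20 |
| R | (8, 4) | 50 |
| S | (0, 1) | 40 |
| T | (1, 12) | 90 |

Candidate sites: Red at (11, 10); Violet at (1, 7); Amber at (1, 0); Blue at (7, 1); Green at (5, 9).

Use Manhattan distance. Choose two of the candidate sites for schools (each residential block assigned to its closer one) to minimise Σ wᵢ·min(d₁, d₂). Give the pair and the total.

{Violet, Blue}, total 1210

Evaluate every pair (each demand assigned to the nearer of the two):
  {Violet, Blue}: total = 1210
  {Amber, Green}: total = 1230
  {Blue, Green}: total = 1230
  {Violet, Green}: total = 1250
  {Violet, Amber}: total = 1310
  {Red, Violet}: total = 1320
  {Red, Green}: total = 1650
  {Amber, Blue}: total = 1720
  {Red, Blue}: total = 1780
  {Red, Amber}: total = 1850
Best pair: {Violet, Blue} with total 1210.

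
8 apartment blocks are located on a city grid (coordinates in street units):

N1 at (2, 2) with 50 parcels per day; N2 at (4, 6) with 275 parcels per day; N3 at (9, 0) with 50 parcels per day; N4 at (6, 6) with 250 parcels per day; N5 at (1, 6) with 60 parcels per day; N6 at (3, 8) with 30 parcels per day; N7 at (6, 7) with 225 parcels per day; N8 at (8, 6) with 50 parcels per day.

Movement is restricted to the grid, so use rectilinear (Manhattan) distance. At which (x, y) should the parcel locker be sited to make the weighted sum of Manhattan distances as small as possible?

Manhattan distance separates: Σwᵢ(|x−xᵢ|+|y−yᵢ|) = Σwᵢ|x−xᵢ| + Σwᵢ|y−yᵢ|, so x and y are optimised independently as 1-D weighted medians.
Total weight W = 990; half = 495.
x-coordinate, sorted with cumulative weight:
  x=1 (N5, w=60) cum 60
  x=2 (N1, w=50) cum 110
  x=3 (N6, w=30) cum 140
  x=4 (N2, w=275) cum 415
  x=6 (N4, w=250) cum 665  ← median
  x=6 (N7, w=225) cum 890
  x=8 (N8, w=50) cum 940
  x=9 (N3, w=50) cum 990
⇒ x* = 6
y-coordinate, sorted with cumulative weight:
  y=0 (N3, w=50) cum 50
  y=2 (N1, w=50) cum 100
  y=6 (N2, w=275) cum 375
  y=6 (N4, w=250) cum 625  ← median
  y=6 (N5, w=60) cum 685
  y=6 (N8, w=50) cum 735
  y=7 (N7, w=225) cum 960
  y=8 (N6, w=30) cum 990
⇒ y* = 6

(6, 6)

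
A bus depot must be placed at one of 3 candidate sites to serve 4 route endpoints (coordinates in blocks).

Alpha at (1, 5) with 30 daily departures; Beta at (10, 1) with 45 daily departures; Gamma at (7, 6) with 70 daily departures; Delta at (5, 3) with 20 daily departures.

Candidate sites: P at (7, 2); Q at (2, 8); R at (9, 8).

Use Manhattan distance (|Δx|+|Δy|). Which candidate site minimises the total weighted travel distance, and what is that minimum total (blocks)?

P, total 790 blocks

Total weighted distance at each candidate:
  P (7, 2): total = 790
  Q (2, 8): total = 1445
  R (9, 8): total = 1150
Minimum is at P with total 790 blocks.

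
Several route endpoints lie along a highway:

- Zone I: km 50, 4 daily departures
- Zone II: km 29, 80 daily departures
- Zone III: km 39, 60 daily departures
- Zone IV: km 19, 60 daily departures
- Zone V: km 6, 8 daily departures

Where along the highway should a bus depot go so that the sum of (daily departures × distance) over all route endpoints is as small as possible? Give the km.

For a sum of weighted absolute distances on a line, the optimum is the weighted median (not the mean). Total weight W = 212; half-weight = 106.
Sort by position and accumulate weight:
  km 6 (Zone V, w=8) → cum 8
  km 19 (Zone IV, w=60) → cum 68
  km 29 (Zone II, w=80) → cum 148  ≥ 106 → median here
  km 39 (Zone III, w=60) → cum 208
  km 50 (Zone I, w=4) → cum 212
Optimal location: km 29.

x = 29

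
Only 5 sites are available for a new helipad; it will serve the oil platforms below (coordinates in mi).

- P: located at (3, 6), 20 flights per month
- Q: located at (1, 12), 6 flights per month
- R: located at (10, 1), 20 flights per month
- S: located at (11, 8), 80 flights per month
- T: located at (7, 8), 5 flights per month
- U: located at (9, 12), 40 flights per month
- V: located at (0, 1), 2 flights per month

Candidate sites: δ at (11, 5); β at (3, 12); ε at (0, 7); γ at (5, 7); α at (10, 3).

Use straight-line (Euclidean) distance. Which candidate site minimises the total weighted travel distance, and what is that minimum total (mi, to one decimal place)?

δ, total 896.6 mi

Total weighted distance at each candidate:
  δ (11, 5): total = 896.6
  β (3, 12): total = 1399.4
  ε (0, 7): total = 1669.9
  γ (5, 7): total = 1008.9
  α (10, 3): total = 1088.4
Minimum is at δ with total 896.6 mi.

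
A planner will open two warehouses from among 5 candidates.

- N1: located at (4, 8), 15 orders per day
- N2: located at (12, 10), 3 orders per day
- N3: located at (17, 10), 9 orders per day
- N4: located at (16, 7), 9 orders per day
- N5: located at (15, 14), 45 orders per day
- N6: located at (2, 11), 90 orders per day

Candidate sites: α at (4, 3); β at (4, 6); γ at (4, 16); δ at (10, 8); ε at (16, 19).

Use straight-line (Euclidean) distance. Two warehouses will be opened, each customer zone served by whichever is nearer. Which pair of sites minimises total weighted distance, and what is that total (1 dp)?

Evaluate every pair (each demand assigned to the nearer of the two):
  {β, ε}: total = 960.5
  {β, δ}: total = 994.9
  {γ, ε}: total = 1053.2
  {γ, δ}: total = 1054.9
  {δ, ε}: total = 1217.2
  {α, ε}: total = 1265.7
  {β, γ}: total = 1275.4
  {α, δ}: total = 1297.4
  {α, γ}: total = 1335.5
  {α, β}: total = 1384.4
Best pair: {β, ε} with total 960.5.

{β, ε}, total 960.5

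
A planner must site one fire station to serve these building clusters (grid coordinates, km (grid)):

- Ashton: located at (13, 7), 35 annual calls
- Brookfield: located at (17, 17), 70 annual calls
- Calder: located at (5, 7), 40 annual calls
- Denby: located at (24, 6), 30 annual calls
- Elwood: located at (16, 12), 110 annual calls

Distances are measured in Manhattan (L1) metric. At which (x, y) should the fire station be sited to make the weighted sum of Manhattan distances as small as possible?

Manhattan distance separates: Σwᵢ(|x−xᵢ|+|y−yᵢ|) = Σwᵢ|x−xᵢ| + Σwᵢ|y−yᵢ|, so x and y are optimised independently as 1-D weighted medians.
Total weight W = 285; half = 142.5.
x-coordinate, sorted with cumulative weight:
  x=5 (Calder, w=40) cum 40
  x=13 (Ashton, w=35) cum 75
  x=16 (Elwood, w=110) cum 185  ← median
  x=17 (Brookfield, w=70) cum 255
  x=24 (Denby, w=30) cum 285
⇒ x* = 16
y-coordinate, sorted with cumulative weight:
  y=6 (Denby, w=30) cum 30
  y=7 (Ashton, w=35) cum 65
  y=7 (Calder, w=40) cum 105
  y=12 (Elwood, w=110) cum 215  ← median
  y=17 (Brookfield, w=70) cum 285
⇒ y* = 12

(16, 12)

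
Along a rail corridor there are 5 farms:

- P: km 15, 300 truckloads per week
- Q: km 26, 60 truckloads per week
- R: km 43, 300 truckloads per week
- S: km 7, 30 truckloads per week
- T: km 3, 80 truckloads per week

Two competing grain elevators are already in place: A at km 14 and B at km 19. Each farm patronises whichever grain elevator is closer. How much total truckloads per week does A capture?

410

The indifferent point is the midpoint (14+19)/2 = 16.5; farms left of it (closer to A at 14) go to A, those right go to B.
  T at 3 (w=80) → A
  S at 7 (w=30) → A
  P at 15 (w=300) → A
  Q at 26 (w=60) → B
  R at 43 (w=300) → B
A captures 410; B captures 360.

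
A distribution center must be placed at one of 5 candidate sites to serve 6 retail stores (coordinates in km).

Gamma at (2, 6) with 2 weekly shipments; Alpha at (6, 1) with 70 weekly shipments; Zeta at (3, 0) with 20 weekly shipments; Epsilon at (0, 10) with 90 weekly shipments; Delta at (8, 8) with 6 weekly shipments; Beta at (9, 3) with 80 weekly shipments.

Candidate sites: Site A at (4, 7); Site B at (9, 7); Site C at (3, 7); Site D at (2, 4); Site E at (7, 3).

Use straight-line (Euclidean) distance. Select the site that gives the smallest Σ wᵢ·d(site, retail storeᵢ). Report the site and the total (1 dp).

Total weighted distance at each candidate:
  Site A (4, 7): total = 1575.6
  Site B (9, 7): total = 1850.4
  Site C (3, 7): total = 1601.7
  Site D (2, 4): total = 1614.6
  Site E (7, 3): total = 1349.7
Minimum is at Site E with total 1349.7 km.

Site E, total 1349.7 km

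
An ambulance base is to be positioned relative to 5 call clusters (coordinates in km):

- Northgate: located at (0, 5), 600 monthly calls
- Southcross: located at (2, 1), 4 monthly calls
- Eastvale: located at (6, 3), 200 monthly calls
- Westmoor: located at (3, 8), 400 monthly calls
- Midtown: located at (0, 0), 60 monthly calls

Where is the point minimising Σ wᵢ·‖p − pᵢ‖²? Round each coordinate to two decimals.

The minimiser of Σwᵢ‖p−pᵢ‖² is the weighted centroid p* = (Σwᵢpᵢ)/(Σwᵢ).
Σwᵢ = 1264.
Σwᵢxᵢ = 600·0 + 4·2 + 200·6 + 400·3 + 60·0 = 2408.
Σwᵢyᵢ = 600·5 + 4·1 + 200·3 + 400·8 + 60·0 = 6804.
x* = 2408/1264 = 1.91, y* = 6804/1264 = 5.38.

(1.91, 5.38)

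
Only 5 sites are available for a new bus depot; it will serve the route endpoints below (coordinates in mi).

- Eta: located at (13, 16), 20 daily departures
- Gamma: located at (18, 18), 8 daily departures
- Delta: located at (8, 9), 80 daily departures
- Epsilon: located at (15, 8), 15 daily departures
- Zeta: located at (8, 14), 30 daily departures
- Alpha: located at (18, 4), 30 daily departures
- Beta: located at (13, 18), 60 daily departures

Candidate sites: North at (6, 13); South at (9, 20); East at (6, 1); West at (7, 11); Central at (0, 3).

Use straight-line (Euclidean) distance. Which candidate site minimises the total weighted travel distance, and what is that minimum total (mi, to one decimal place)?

West, total 1606.8 mi

Total weighted distance at each candidate:
  North (6, 13): total = 1801.7
  South (9, 20): total = 2273.3
  East (6, 1): total = 3197.0
  West (7, 11): total = 1606.8
  Central (0, 3): total = 3732.2
Minimum is at West with total 1606.8 mi.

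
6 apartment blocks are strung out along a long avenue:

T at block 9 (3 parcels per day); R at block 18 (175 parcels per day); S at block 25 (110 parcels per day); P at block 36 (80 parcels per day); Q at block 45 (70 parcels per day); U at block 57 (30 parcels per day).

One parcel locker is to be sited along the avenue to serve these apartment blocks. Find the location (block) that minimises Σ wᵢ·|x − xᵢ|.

x = 25

For a sum of weighted absolute distances on a line, the optimum is the weighted median (not the mean). Total weight W = 468; half-weight = 234.
Sort by position and accumulate weight:
  block 9 (T, w=3) → cum 3
  block 18 (R, w=175) → cum 178
  block 25 (S, w=110) → cum 288  ≥ 234 → median here
  block 36 (P, w=80) → cum 368
  block 45 (Q, w=70) → cum 438
  block 57 (U, w=30) → cum 468
Optimal location: block 25.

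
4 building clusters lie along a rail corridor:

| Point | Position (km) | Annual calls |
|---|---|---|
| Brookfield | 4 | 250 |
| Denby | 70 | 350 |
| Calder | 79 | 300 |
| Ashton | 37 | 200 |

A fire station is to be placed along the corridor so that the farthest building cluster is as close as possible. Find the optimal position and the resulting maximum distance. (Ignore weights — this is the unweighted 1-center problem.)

The 1-center on a line is the midpoint of the two extreme points: leftmost at 4, rightmost at 79.
Optimal location = (4 + 79)/2 = 41.5; maximum distance = (79 − 4)/2 = 37.5.

location 41.5, max distance 37.5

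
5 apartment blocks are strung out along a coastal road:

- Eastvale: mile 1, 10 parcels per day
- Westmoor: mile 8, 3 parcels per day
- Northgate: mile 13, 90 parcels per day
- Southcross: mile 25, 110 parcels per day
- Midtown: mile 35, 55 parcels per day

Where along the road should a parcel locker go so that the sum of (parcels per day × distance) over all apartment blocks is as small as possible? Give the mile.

x = 25

For a sum of weighted absolute distances on a line, the optimum is the weighted median (not the mean). Total weight W = 268; half-weight = 134.
Sort by position and accumulate weight:
  mile 1 (Eastvale, w=10) → cum 10
  mile 8 (Westmoor, w=3) → cum 13
  mile 13 (Northgate, w=90) → cum 103
  mile 25 (Southcross, w=110) → cum 213  ≥ 134 → median here
  mile 35 (Midtown, w=55) → cum 268
Optimal location: mile 25.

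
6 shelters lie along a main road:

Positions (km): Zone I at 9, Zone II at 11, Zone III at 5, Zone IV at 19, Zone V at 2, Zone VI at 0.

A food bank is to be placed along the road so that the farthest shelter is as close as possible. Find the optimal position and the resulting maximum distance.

The 1-center on a line is the midpoint of the two extreme points: leftmost at 0, rightmost at 19.
Optimal location = (0 + 19)/2 = 9.5; maximum distance = (19 − 0)/2 = 9.5.

location 9.5, max distance 9.5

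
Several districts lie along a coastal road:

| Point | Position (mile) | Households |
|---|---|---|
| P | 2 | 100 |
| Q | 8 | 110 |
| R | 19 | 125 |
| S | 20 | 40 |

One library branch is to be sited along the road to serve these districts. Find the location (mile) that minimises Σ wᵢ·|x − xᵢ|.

x = 8

For a sum of weighted absolute distances on a line, the optimum is the weighted median (not the mean). Total weight W = 375; half-weight = 187.5.
Sort by position and accumulate weight:
  mile 2 (P, w=100) → cum 100
  mile 8 (Q, w=110) → cum 210  ≥ 187.5 → median here
  mile 19 (R, w=125) → cum 335
  mile 20 (S, w=40) → cum 375
Optimal location: mile 8.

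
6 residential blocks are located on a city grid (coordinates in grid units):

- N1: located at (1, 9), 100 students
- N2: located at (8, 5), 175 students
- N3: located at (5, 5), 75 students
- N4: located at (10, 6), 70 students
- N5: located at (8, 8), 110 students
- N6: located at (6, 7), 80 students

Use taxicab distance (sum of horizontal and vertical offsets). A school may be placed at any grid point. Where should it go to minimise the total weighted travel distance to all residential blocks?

Manhattan distance separates: Σwᵢ(|x−xᵢ|+|y−yᵢ|) = Σwᵢ|x−xᵢ| + Σwᵢ|y−yᵢ|, so x and y are optimised independently as 1-D weighted medians.
Total weight W = 610; half = 305.
x-coordinate, sorted with cumulative weight:
  x=1 (N1, w=100) cum 100
  x=5 (N3, w=75) cum 175
  x=6 (N6, w=80) cum 255
  x=8 (N2, w=175) cum 430  ← median
  x=8 (N5, w=110) cum 540
  x=10 (N4, w=70) cum 610
⇒ x* = 8
y-coordinate, sorted with cumulative weight:
  y=5 (N2, w=175) cum 175
  y=5 (N3, w=75) cum 250
  y=6 (N4, w=70) cum 320  ← median
  y=7 (N6, w=80) cum 400
  y=8 (N5, w=110) cum 510
  y=9 (N1, w=100) cum 610
⇒ y* = 6

(8, 6)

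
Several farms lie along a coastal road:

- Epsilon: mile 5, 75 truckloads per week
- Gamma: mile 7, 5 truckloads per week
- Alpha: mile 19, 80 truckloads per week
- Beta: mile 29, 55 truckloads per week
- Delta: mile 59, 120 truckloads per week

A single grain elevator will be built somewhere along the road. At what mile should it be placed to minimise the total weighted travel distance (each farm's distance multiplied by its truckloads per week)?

x = 29

For a sum of weighted absolute distances on a line, the optimum is the weighted median (not the mean). Total weight W = 335; half-weight = 167.5.
Sort by position and accumulate weight:
  mile 5 (Epsilon, w=75) → cum 75
  mile 7 (Gamma, w=5) → cum 80
  mile 19 (Alpha, w=80) → cum 160
  mile 29 (Beta, w=55) → cum 215  ≥ 167.5 → median here
  mile 59 (Delta, w=120) → cum 335
Optimal location: mile 29.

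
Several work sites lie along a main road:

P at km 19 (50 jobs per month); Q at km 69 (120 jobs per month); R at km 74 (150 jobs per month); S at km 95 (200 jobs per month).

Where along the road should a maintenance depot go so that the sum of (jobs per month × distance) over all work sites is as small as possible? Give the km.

x = 74

For a sum of weighted absolute distances on a line, the optimum is the weighted median (not the mean). Total weight W = 520; half-weight = 260.
Sort by position and accumulate weight:
  km 19 (P, w=50) → cum 50
  km 69 (Q, w=120) → cum 170
  km 74 (R, w=150) → cum 320  ≥ 260 → median here
  km 95 (S, w=200) → cum 520
Optimal location: km 74.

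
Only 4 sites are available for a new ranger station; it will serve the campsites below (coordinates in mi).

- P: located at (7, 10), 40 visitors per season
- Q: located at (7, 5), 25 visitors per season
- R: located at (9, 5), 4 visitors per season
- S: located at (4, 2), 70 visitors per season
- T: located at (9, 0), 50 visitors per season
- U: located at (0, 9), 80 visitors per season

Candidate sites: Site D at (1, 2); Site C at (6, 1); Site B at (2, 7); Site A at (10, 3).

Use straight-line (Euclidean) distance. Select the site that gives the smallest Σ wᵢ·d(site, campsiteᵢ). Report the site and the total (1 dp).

Total weighted distance at each candidate:
  Site D (1, 2): total = 1789.9
  Site C (6, 1): total = 1599.9
  Site B (2, 7): total = 1495.2
  Site A (10, 3): total = 1920.6
Minimum is at Site B with total 1495.2 mi.

Site B, total 1495.2 mi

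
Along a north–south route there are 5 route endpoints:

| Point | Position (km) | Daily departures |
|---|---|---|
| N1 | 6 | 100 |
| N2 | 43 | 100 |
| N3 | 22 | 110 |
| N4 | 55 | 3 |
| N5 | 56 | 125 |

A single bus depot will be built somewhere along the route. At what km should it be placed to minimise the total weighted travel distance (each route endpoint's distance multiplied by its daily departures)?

x = 43

For a sum of weighted absolute distances on a line, the optimum is the weighted median (not the mean). Total weight W = 438; half-weight = 219.
Sort by position and accumulate weight:
  km 6 (N1, w=100) → cum 100
  km 22 (N3, w=110) → cum 210
  km 43 (N2, w=100) → cum 310  ≥ 219 → median here
  km 55 (N4, w=3) → cum 313
  km 56 (N5, w=125) → cum 438
Optimal location: km 43.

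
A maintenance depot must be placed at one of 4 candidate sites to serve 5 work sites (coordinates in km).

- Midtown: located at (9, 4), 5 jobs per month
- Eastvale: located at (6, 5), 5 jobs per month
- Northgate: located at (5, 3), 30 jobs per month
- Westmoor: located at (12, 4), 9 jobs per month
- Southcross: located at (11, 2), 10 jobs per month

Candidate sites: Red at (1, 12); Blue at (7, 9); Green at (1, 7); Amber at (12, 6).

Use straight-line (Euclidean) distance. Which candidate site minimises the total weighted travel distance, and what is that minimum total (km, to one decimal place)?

Total weighted distance at each candidate:
  Red (1, 12): total = 658.9
  Blue (7, 9): total = 381.5
  Green (1, 7): total = 453.8
  Amber (12, 6): total = 336.1
Minimum is at Amber with total 336.1 km.

Amber, total 336.1 km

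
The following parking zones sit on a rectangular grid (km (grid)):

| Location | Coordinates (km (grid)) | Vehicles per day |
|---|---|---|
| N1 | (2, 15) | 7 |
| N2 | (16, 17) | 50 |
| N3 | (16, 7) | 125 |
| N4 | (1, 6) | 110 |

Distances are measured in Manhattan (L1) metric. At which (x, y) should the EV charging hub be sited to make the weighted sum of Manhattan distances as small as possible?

(16, 7)

Manhattan distance separates: Σwᵢ(|x−xᵢ|+|y−yᵢ|) = Σwᵢ|x−xᵢ| + Σwᵢ|y−yᵢ|, so x and y are optimised independently as 1-D weighted medians.
Total weight W = 292; half = 146.
x-coordinate, sorted with cumulative weight:
  x=1 (N4, w=110) cum 110
  x=2 (N1, w=7) cum 117
  x=16 (N2, w=50) cum 167  ← median
  x=16 (N3, w=125) cum 292
⇒ x* = 16
y-coordinate, sorted with cumulative weight:
  y=6 (N4, w=110) cum 110
  y=7 (N3, w=125) cum 235  ← median
  y=15 (N1, w=7) cum 242
  y=17 (N2, w=50) cum 292
⇒ y* = 7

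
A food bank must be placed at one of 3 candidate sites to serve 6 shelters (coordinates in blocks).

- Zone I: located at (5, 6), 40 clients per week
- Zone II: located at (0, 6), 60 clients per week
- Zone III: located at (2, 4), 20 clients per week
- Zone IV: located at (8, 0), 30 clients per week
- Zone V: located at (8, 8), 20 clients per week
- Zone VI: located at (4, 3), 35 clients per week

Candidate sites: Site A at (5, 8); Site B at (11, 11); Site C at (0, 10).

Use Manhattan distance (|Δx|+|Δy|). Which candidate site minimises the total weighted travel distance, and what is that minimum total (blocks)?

Total weighted distance at each candidate:
  Site A (5, 8): total = 1240
  Site B (11, 11): total = 2785
  Site C (0, 10): total = 1885
Minimum is at Site A with total 1240 blocks.

Site A, total 1240 blocks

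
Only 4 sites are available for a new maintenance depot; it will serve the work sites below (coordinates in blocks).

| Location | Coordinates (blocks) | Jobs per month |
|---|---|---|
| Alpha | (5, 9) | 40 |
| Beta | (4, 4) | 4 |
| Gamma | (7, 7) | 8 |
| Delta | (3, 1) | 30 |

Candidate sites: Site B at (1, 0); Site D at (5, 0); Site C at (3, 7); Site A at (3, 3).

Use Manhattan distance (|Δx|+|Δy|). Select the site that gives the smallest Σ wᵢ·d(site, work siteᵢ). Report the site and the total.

Total weighted distance at each candidate:
  Site B (1, 0): total = 742
  Site D (5, 0): total = 542
  Site C (3, 7): total = 388
  Site A (3, 3): total = 452
Minimum is at Site C with total 388 blocks.

Site C, total 388 blocks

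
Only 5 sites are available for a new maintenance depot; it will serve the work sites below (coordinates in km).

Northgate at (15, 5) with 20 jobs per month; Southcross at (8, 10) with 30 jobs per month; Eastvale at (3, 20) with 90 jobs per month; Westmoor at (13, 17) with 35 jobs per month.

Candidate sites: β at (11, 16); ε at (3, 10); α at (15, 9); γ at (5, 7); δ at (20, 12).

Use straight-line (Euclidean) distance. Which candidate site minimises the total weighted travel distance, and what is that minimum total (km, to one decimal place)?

Total weighted distance at each candidate:
  β (11, 16): total = 1318.6
  ε (3, 10): total = 1737.2
  α (15, 9): total = 2045.8
  γ (5, 7): total = 1963.2
  δ (20, 12): total = 2529.0
Minimum is at β with total 1318.6 km.

β, total 1318.6 km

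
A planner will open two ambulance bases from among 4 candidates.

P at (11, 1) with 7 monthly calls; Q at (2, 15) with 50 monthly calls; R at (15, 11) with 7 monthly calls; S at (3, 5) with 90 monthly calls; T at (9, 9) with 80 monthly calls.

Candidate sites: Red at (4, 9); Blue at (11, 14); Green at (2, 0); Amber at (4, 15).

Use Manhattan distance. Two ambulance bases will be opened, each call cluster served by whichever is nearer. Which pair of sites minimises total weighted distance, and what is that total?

Evaluate every pair (each demand assigned to the nearer of the two):
  {Red, Amber}: total = 1146
  {Red, Blue}: total = 1390
  {Red, Green}: total = 1411
  {Green, Amber}: total = 1695
  {Blue, Green}: total = 1719
  {Blue, Amber}: total = 1790
Best pair: {Red, Amber} with total 1146.

{Red, Amber}, total 1146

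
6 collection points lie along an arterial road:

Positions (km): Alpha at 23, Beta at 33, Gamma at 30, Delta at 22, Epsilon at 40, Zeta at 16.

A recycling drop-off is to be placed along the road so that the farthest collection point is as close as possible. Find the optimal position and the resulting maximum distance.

The 1-center on a line is the midpoint of the two extreme points: leftmost at 16, rightmost at 40.
Optimal location = (16 + 40)/2 = 28; maximum distance = (40 − 16)/2 = 12.

location 28, max distance 12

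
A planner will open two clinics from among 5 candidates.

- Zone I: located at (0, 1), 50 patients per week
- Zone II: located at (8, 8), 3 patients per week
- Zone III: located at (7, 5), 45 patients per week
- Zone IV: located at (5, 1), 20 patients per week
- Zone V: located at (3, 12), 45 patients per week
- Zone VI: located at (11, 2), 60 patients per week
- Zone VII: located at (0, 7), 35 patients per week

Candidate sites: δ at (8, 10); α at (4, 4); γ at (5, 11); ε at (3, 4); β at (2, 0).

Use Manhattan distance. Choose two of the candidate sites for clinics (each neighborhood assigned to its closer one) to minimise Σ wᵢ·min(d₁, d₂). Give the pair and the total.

Evaluate every pair (each demand assigned to the nearer of the two):
  {α, γ}: total = 1548
  {γ, ε}: total = 1588
  {α, β}: total = 1624
  {ε, β}: total = 1652
  {α, ε}: total = 1694
  {δ, α}: total = 1716
  {γ, β}: total = 1718
  {δ, ε}: total = 1756
  {δ, β}: total = 1796
  {δ, γ}: total = 2336
Best pair: {α, γ} with total 1548.

{α, γ}, total 1548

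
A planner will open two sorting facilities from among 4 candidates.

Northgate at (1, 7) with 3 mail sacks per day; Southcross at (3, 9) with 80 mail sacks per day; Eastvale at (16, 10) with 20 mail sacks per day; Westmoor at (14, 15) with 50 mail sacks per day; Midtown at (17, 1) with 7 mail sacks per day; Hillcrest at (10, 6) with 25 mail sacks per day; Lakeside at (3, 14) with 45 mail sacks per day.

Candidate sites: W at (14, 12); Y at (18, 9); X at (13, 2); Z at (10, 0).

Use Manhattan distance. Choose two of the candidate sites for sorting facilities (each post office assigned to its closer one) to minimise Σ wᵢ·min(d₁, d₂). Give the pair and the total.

{W, Z}, total 2189

Evaluate every pair (each demand assigned to the nearer of the two):
  {W, Z}: total = 2189
  {W, X}: total = 2196
  {W, Y}: total = 2282
  {Y, Z}: total = 2914
  {Y, X}: total = 2921
  {X, Z}: total = 3378
Best pair: {W, Z} with total 2189.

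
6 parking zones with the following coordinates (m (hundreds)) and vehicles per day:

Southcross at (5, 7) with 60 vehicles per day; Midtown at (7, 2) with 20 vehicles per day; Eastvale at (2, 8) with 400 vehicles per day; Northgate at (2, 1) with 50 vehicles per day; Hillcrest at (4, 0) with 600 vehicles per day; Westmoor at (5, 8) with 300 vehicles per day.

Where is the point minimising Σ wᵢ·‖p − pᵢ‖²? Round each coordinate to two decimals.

The minimiser of Σwᵢ‖p−pᵢ‖² is the weighted centroid p* = (Σwᵢpᵢ)/(Σwᵢ).
Σwᵢ = 1430.
Σwᵢxᵢ = 60·5 + 20·7 + 400·2 + 50·2 + 600·4 + 300·5 = 5240.
Σwᵢyᵢ = 60·7 + 20·2 + 400·8 + 50·1 + 600·0 + 300·8 = 6110.
x* = 5240/1430 = 3.66, y* = 6110/1430 = 4.27.

(3.66, 4.27)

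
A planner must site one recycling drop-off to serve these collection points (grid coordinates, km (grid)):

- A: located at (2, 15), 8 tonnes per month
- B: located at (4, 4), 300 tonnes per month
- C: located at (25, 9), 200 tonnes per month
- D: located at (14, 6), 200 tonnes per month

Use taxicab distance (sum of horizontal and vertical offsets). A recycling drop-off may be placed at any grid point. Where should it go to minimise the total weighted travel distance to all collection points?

Manhattan distance separates: Σwᵢ(|x−xᵢ|+|y−yᵢ|) = Σwᵢ|x−xᵢ| + Σwᵢ|y−yᵢ|, so x and y are optimised independently as 1-D weighted medians.
Total weight W = 708; half = 354.
x-coordinate, sorted with cumulative weight:
  x=2 (A, w=8) cum 8
  x=4 (B, w=300) cum 308
  x=14 (D, w=200) cum 508  ← median
  x=25 (C, w=200) cum 708
⇒ x* = 14
y-coordinate, sorted with cumulative weight:
  y=4 (B, w=300) cum 300
  y=6 (D, w=200) cum 500  ← median
  y=9 (C, w=200) cum 700
  y=15 (A, w=8) cum 708
⇒ y* = 6

(14, 6)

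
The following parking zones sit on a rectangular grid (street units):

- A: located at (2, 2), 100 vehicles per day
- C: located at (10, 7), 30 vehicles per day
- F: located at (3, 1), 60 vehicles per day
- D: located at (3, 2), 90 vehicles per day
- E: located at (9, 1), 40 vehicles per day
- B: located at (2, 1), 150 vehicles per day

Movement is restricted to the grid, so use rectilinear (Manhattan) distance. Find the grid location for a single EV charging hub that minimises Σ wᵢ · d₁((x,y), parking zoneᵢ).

Manhattan distance separates: Σwᵢ(|x−xᵢ|+|y−yᵢ|) = Σwᵢ|x−xᵢ| + Σwᵢ|y−yᵢ|, so x and y are optimised independently as 1-D weighted medians.
Total weight W = 470; half = 235.
x-coordinate, sorted with cumulative weight:
  x=2 (A, w=100) cum 100
  x=2 (B, w=150) cum 250  ← median
  x=3 (F, w=60) cum 310
  x=3 (D, w=90) cum 400
  x=9 (E, w=40) cum 440
  x=10 (C, w=30) cum 470
⇒ x* = 2
y-coordinate, sorted with cumulative weight:
  y=1 (F, w=60) cum 60
  y=1 (E, w=40) cum 100
  y=1 (B, w=150) cum 250  ← median
  y=2 (A, w=100) cum 350
  y=2 (D, w=90) cum 440
  y=7 (C, w=30) cum 470
⇒ y* = 1

(2, 1)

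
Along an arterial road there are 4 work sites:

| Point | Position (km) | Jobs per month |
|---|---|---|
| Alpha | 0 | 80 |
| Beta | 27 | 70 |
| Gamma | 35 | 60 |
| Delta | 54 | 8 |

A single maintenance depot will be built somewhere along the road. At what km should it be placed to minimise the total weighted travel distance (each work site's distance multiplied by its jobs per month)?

x = 27

For a sum of weighted absolute distances on a line, the optimum is the weighted median (not the mean). Total weight W = 218; half-weight = 109.
Sort by position and accumulate weight:
  km 0 (Alpha, w=80) → cum 80
  km 27 (Beta, w=70) → cum 150  ≥ 109 → median here
  km 35 (Gamma, w=60) → cum 210
  km 54 (Delta, w=8) → cum 218
Optimal location: km 27.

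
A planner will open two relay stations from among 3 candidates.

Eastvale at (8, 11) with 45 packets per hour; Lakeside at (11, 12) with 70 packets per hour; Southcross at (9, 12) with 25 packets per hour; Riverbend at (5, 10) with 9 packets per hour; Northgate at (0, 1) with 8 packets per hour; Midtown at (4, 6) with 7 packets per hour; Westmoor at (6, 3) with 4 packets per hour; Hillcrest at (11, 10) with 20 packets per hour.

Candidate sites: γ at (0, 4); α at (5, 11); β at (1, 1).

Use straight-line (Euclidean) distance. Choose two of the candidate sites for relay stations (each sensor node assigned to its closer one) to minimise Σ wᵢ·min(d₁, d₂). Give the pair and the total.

Evaluate every pair (each demand assigned to the nearer of the two):
  {α, β}: total = 859.8
  {γ, α}: total = 874.2
  {γ, β}: total = 2113.2
Best pair: {α, β} with total 859.8.

{α, β}, total 859.8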